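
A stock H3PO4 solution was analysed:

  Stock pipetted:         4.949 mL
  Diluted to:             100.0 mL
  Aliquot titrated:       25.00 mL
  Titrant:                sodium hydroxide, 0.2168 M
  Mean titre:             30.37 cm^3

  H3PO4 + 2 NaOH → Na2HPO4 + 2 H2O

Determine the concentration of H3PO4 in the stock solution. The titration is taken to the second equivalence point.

2.661 M

n(NaOH) = 0.03037 × 0.2168 = 6.584 × 10^-3 mol
From the 1:2 ratio, n(H3PO4) in the aliquot = 1/2 × 6.584 × 10^-3 = 3.292 × 10^-3 mol
[H3PO4]_dilute = 3.292 × 10^-3 / 0.02500 = 0.1317 mol/L
Dilution factor = 100.0 / 4.949 = 20.21
[H3PO4]_stock = 0.1317 × 20.21 = 2.661 mol/L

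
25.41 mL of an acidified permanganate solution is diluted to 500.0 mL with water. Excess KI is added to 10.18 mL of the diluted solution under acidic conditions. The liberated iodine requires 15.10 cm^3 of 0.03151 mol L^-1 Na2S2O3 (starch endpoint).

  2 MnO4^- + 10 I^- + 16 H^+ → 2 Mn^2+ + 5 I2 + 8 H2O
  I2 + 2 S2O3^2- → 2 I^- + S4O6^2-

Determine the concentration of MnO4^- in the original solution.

0.1839 mol/L

n(S2O3^2-) = 0.01510 × 0.03151 = 4.758 × 10^-4 mol
n(I2) = n(S2O3^2-)/2 = 2.379 × 10^-4 mol
From the 2:5 ratio, n(MnO4^-) in the aliquot = 2/5 × 2.379 × 10^-4 = 9.516 × 10^-5 mol
[MnO4^-]_dilute = 9.516 × 10^-5 / 0.01018 = 0.009348 mol/L
[MnO4^-]_original = 0.009348 × 500.0/25.41 = 0.1839 mol/L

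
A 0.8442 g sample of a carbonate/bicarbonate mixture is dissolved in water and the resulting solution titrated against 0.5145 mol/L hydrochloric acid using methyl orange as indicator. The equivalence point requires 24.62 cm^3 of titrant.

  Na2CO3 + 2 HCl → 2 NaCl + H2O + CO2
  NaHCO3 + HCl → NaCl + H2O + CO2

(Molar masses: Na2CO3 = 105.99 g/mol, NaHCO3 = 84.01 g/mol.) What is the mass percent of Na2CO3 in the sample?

n(HCl) = 0.02462 × 0.5145 = 0.01267 mol
Let x = n(Na2CO3), y = n(NaHCO3).
Titrant: 2x + 1y = 0.01267;  mass: 105.99x + 84.01y = 0.8442
Solving, x = 3.546 × 10^-3 mol, y = 5.575 × 10^-3 mol
mass of Na2CO3 = 3.546 × 10^-3 × 105.99 = 0.3758 g
% Na2CO3 = 0.3758 / 0.8442 × 100 = 44.52 %

44.52 %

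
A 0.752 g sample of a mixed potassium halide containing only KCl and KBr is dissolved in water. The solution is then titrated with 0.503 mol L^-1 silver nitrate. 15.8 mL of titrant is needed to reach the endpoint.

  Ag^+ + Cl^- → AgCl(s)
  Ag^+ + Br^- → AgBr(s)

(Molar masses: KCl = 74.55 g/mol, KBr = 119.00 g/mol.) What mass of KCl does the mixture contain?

0.325 g

n(AgNO3) = 0.0158 × 0.503 = 7.95 × 10^-3 mol
Let x = n(KCl), y = n(KBr).
Titrant: 1x + 1y = 7.95 × 10^-3;  mass: 74.55x + 119.00y = 0.752
Solving, x = 4.36 × 10^-3 mol, y = 3.59 × 10^-3 mol
mass of KCl = 4.36 × 10^-3 × 74.55 = 0.325 g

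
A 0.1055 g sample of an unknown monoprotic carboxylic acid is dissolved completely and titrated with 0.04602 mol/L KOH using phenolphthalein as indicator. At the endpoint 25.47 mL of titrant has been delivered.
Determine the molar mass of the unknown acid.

n(KOH) = 0.02547 L × 0.04602 mol/L = 1.172 × 10^-3 mol
n(HA) = 1.172 × 10^-3 mol (1:1 ratio)
M = m / n = 0.1055 g / 1.172 × 10^-3 mol = 90.01 g/mol

90.01 g/mol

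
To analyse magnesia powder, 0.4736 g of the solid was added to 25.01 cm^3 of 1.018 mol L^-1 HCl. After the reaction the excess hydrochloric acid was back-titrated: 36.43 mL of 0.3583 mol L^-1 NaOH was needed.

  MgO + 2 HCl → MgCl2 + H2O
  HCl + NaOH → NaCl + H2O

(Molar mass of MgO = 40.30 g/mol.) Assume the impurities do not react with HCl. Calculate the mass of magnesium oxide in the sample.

n(HCl) added = 0.02501 × 1.018 = 0.02546 mol
n(NaOH) used in back-titration = 0.03643 × 0.3583 = 0.01305 mol
n(HCl) left over = 0.01305 mol (1:1 ratio)
n(HCl) consumed by analyte = 0.02546 − 0.01305 = 0.01241 mol
From the 1:2 ratio, n(MgO) = 1/2 × 0.01241 = 6.204 × 10^-3 mol
mass of MgO = 6.204 × 10^-3 × 40.30 = 0.2500 g

0.2500 g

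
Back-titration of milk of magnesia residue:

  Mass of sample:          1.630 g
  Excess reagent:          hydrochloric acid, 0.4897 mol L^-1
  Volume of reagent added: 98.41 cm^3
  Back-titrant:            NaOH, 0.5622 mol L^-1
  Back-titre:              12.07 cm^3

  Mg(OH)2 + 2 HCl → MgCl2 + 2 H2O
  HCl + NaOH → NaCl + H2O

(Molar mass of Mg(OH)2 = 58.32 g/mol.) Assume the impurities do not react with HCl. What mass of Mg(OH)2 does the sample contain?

n(HCl) added = 0.09841 × 0.4897 = 0.04819 mol
n(NaOH) used in back-titration = 0.01207 × 0.5622 = 6.786 × 10^-3 mol
n(HCl) left over = 6.786 × 10^-3 mol (1:1 ratio)
n(HCl) consumed by analyte = 0.04819 − 6.786 × 10^-3 = 0.04141 mol
From the 1:2 ratio, n(Mg(OH)2) = 1/2 × 0.04141 = 0.02070 mol
mass of Mg(OH)2 = 0.02070 × 58.32 = 1.207 g

1.207 g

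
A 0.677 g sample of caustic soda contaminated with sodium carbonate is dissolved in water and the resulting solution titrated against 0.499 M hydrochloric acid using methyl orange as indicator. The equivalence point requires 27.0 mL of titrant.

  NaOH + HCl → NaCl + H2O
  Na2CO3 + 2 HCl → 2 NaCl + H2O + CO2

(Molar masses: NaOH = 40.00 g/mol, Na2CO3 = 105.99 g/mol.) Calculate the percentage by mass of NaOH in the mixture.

16.8 %

n(HCl) = 0.0270 × 0.499 = 0.0135 mol
Let x = n(NaOH), y = n(Na2CO3).
Titrant: 1x + 2y = 0.0135;  mass: 40.00x + 105.99y = 0.677
Solving, x = 2.85 × 10^-3 mol, y = 5.31 × 10^-3 mol
mass of NaOH = 2.85 × 10^-3 × 40.00 = 0.114 g
% NaOH = 0.114 / 0.677 × 100 = 16.8 %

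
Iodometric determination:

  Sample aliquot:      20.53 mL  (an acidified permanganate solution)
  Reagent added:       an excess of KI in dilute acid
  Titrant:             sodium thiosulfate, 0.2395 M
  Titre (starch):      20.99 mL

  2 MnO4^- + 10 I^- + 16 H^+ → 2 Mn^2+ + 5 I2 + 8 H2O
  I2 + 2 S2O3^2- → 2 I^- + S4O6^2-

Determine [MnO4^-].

0.04897 M

n(S2O3^2-) = 0.02099 × 0.2395 = 5.027 × 10^-3 mol
n(I2) = n(S2O3^2-)/2 = 2.514 × 10^-3 mol
From the 2:5 ratio, n(MnO4^-) in the aliquot = 2/5 × 2.514 × 10^-3 = 1.005 × 10^-3 mol
[MnO4^-] = 1.005 × 10^-3 / 0.02053 = 0.04897 mol/L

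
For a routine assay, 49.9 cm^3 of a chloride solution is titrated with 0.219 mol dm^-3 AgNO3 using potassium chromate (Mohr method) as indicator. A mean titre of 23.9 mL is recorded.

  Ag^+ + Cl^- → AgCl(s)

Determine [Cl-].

n(AgNO3) = 0.0239 L × 0.219 mol/L = 5.23 × 10^-3 mol
n(Cl-) = 5.23 × 10^-3 mol (1:1 mole ratio)
[Cl-] = 5.23 × 10^-3 mol / 0.0499 L = 0.105 mol/L

0.105 mol/L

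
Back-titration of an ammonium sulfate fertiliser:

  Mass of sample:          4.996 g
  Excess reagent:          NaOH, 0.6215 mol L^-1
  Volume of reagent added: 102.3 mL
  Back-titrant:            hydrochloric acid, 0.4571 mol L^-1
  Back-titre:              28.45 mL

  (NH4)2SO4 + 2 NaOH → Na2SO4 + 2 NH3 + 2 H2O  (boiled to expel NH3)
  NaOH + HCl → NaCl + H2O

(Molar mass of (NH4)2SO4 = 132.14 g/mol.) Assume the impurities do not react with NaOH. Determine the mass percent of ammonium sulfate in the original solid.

n(NaOH) added = 0.1023 × 0.6215 = 0.06358 mol
n(HCl) used in back-titration = 0.02845 × 0.4571 = 0.01300 mol
n(NaOH) left over = 0.01300 mol (1:1 ratio)
n(NaOH) consumed by analyte = 0.06358 − 0.01300 = 0.05057 mol
From the 1:2 ratio, n((NH4)2SO4) = 1/2 × 0.05057 = 0.02529 mol
mass of (NH4)2SO4 = 0.02529 × 132.14 = 3.341 g
% (NH4)2SO4 = 3.341 / 4.996 × 100 = 66.88 %

66.88 %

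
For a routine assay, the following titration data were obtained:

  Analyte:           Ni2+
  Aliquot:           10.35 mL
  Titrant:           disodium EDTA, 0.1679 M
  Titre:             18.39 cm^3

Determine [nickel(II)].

0.2983 M

Ni^2+ + EDTA^4- → [Ni(EDTA)]^2-
n(EDTA) = 0.01839 L × 0.1679 mol/L = 3.088 × 10^-3 mol
n(Ni2+) = 3.088 × 10^-3 mol (1:1 mole ratio)
[Ni2+] = 3.088 × 10^-3 mol / 0.01035 L = 0.2983 mol/L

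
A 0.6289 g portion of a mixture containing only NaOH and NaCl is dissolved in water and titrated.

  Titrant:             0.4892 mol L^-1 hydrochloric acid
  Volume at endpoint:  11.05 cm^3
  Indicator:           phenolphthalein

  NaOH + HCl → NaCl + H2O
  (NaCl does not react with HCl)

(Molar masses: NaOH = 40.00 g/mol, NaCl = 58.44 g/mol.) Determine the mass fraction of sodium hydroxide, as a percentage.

34.38 %

n(HCl) = 0.01105 × 0.4892 = 5.406 × 10^-3 mol
Let x = n(NaOH), y = n(NaCl).
Titrant: 1x = 5.406 × 10^-3;  mass: 40.00x + 58.44y = 0.6289
Solving, x = 5.406 × 10^-3 mol, y = 7.061 × 10^-3 mol
mass of NaOH = 5.406 × 10^-3 × 40.00 = 0.2162 g
% NaOH = 0.2162 / 0.6289 × 100 = 34.38 %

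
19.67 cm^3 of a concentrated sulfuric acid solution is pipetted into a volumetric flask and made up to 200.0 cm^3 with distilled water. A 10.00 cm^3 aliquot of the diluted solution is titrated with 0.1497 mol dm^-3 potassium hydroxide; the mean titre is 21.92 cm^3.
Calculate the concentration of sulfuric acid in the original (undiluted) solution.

1.668 mol/L

H2SO4 + 2 KOH → K2SO4 + 2 H2O
n(KOH) = 0.02192 × 0.1497 = 3.281 × 10^-3 mol
From the 1:2 ratio, n(H2SO4) in the aliquot = 1/2 × 3.281 × 10^-3 = 1.641 × 10^-3 mol
[H2SO4]_dilute = 1.641 × 10^-3 / 0.01000 = 0.1641 mol/L
Dilution factor = 200.0 / 19.67 = 10.17
[H2SO4]_stock = 0.1641 × 10.17 = 1.668 mol/L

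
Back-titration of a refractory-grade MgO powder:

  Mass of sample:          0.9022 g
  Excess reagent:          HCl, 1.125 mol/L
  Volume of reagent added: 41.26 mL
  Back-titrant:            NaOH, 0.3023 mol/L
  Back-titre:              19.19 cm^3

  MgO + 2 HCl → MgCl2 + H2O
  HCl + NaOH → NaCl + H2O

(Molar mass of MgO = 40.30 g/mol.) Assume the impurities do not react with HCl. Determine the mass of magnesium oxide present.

0.8184 g

n(HCl) added = 0.04126 × 1.125 = 0.04642 mol
n(NaOH) used in back-titration = 0.01919 × 0.3023 = 5.801 × 10^-3 mol
n(HCl) left over = 5.801 × 10^-3 mol (1:1 ratio)
n(HCl) consumed by analyte = 0.04642 − 5.801 × 10^-3 = 0.04062 mol
From the 1:2 ratio, n(MgO) = 1/2 × 0.04062 = 0.02031 mol
mass of MgO = 0.02031 × 40.30 = 0.8184 g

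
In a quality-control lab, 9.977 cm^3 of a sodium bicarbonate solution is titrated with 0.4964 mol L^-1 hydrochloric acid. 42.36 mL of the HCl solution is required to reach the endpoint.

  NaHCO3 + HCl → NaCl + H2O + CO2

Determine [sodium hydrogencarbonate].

n(HCl) = 0.04236 L × 0.4964 mol/L = 0.02103 mol
n(NaHCO3) = 0.02103 mol (1:1 mole ratio)
[NaHCO3] = 0.02103 mol / 0.009977 L = 2.108 mol/L

2.108 mol/L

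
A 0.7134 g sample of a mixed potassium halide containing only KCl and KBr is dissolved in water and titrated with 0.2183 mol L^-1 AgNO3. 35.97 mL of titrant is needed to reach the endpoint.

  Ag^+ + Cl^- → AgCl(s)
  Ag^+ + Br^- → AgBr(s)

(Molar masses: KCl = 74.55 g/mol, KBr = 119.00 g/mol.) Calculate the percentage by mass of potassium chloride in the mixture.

51.96 %

n(AgNO3) = 0.03597 × 0.2183 = 7.852 × 10^-3 mol
Let x = n(KCl), y = n(KBr).
Titrant: 1x + 1y = 7.852 × 10^-3;  mass: 74.55x + 119.00y = 0.7134
Solving, x = 4.972 × 10^-3 mol, y = 2.880 × 10^-3 mol
mass of KCl = 4.972 × 10^-3 × 74.55 = 0.3707 g
% KCl = 0.3707 / 0.7134 × 100 = 51.96 %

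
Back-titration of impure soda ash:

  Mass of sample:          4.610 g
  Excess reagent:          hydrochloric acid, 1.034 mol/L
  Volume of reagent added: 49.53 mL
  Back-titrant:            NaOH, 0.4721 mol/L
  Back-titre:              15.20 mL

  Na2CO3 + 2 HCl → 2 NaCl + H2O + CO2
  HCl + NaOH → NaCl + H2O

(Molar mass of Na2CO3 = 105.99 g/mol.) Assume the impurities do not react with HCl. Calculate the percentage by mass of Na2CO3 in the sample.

50.62 %

n(HCl) added = 0.04953 × 1.034 = 0.05121 mol
n(NaOH) used in back-titration = 0.01520 × 0.4721 = 7.176 × 10^-3 mol
n(HCl) left over = 7.176 × 10^-3 mol (1:1 ratio)
n(HCl) consumed by analyte = 0.05121 − 7.176 × 10^-3 = 0.04404 mol
From the 1:2 ratio, n(Na2CO3) = 1/2 × 0.04404 = 0.02202 mol
mass of Na2CO3 = 0.02202 × 105.99 = 2.334 g
% Na2CO3 = 2.334 / 4.610 × 100 = 50.62 %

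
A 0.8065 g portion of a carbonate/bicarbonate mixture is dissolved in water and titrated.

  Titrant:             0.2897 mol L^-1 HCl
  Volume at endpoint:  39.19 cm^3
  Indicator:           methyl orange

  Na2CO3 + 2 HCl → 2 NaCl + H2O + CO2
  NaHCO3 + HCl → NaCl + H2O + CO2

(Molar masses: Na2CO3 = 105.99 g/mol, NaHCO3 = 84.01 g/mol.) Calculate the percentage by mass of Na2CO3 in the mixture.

n(HCl) = 0.03919 × 0.2897 = 0.01135 mol
Let x = n(Na2CO3), y = n(NaHCO3).
Titrant: 2x + 1y = 0.01135;  mass: 105.99x + 84.01y = 0.8065
Solving, x = 2.375 × 10^-3 mol, y = 6.604 × 10^-3 mol
mass of Na2CO3 = 2.375 × 10^-3 × 105.99 = 0.2517 g
% Na2CO3 = 0.2517 / 0.8065 × 100 = 31.21 %

31.21 %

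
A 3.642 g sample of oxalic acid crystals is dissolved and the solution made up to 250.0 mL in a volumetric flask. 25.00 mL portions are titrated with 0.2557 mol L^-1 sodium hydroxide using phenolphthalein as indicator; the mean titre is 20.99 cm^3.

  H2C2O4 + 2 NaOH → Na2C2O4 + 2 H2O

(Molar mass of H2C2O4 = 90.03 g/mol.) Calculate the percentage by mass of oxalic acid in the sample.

66.34 %

n(NaOH) per titration = 0.02099 × 0.2557 = 5.367 × 10^-3 mol
From the 1:2 ratio, n(H2C2O4) in each aliquot = 1/2 × 5.367 × 10^-3 = 2.684 × 10^-3 mol
n(H2C2O4) in the whole flask = 2.684 × 10^-3 × 250.0/25.00 = 0.02684 mol
mass of H2C2O4 = 0.02684 × 90.03 = 2.416 g
% H2C2O4 = 2.416 / 3.642 × 100 = 66.34 %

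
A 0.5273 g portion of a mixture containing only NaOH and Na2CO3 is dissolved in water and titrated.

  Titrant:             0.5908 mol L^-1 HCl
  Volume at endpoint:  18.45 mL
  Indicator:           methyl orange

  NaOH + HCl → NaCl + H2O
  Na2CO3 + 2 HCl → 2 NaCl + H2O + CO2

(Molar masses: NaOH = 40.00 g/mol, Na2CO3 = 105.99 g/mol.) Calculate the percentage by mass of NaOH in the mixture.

n(HCl) = 0.01845 × 0.5908 = 0.01090 mol
Let x = n(NaOH), y = n(Na2CO3).
Titrant: 1x + 2y = 0.01090;  mass: 40.00x + 105.99y = 0.5273
Solving, x = 3.875 × 10^-3 mol, y = 3.512 × 10^-3 mol
mass of NaOH = 3.875 × 10^-3 × 40.00 = 0.1550 g
% NaOH = 0.1550 / 0.5273 × 100 = 29.40 %

29.40 %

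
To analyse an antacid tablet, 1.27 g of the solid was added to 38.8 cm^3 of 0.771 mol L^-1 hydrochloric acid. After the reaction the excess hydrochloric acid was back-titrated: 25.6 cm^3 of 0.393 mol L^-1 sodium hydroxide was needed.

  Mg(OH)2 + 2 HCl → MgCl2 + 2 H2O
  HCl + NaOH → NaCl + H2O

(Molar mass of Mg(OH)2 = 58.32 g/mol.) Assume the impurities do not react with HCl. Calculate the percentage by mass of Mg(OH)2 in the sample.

45.6 %

n(HCl) added = 0.0388 × 0.771 = 0.0299 mol
n(NaOH) used in back-titration = 0.0256 × 0.393 = 0.0101 mol
n(HCl) left over = 0.0101 mol (1:1 ratio)
n(HCl) consumed by analyte = 0.0299 − 0.0101 = 0.0199 mol
From the 1:2 ratio, n(Mg(OH)2) = 1/2 × 0.0199 = 9.93 × 10^-3 mol
mass of Mg(OH)2 = 9.93 × 10^-3 × 58.32 = 0.579 g
% Mg(OH)2 = 0.579 / 1.27 × 100 = 45.6 %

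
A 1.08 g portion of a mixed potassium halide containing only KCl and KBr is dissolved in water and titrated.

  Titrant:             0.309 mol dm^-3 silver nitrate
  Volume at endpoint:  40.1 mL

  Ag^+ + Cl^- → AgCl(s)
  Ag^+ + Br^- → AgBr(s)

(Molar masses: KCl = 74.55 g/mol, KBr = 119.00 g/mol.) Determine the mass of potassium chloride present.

0.662 g

n(AgNO3) = 0.0401 × 0.309 = 0.0124 mol
Let x = n(KCl), y = n(KBr).
Titrant: 1x + 1y = 0.0124;  mass: 74.55x + 119.00y = 1.08
Solving, x = 8.88 × 10^-3 mol, y = 3.52 × 10^-3 mol
mass of KCl = 8.88 × 10^-3 × 74.55 = 0.662 g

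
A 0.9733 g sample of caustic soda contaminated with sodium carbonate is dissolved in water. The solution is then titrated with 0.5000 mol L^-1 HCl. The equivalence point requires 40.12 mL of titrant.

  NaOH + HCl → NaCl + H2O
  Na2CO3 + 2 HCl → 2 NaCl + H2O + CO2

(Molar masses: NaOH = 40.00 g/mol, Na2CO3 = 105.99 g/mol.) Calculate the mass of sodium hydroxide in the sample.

n(HCl) = 0.04012 × 0.5000 = 0.02006 mol
Let x = n(NaOH), y = n(Na2CO3).
Titrant: 1x + 2y = 0.02006;  mass: 40.00x + 105.99y = 0.9733
Solving, x = 6.909 × 10^-3 mol, y = 6.576 × 10^-3 mol
mass of NaOH = 6.909 × 10^-3 × 40.00 = 0.2764 g

0.2764 g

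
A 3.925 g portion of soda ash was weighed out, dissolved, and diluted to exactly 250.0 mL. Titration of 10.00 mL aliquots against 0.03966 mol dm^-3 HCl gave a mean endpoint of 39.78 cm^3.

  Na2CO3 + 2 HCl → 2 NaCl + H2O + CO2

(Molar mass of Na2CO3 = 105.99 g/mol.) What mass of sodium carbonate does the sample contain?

2.090 g

n(HCl) per titration = 0.03978 × 0.03966 = 1.578 × 10^-3 mol
From the 1:2 ratio, n(Na2CO3) in each aliquot = 1/2 × 1.578 × 10^-3 = 7.888 × 10^-4 mol
n(Na2CO3) in the whole flask = 7.888 × 10^-4 × 250.0/10.00 = 0.01972 mol
mass of Na2CO3 = 0.01972 × 105.99 = 2.090 g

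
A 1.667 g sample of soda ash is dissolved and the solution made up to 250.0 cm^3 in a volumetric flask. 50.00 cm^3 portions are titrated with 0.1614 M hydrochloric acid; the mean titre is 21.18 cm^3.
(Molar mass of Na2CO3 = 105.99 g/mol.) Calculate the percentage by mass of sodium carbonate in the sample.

54.34 %

Na2CO3 + 2 HCl → 2 NaCl + H2O + CO2
n(HCl) per titration = 0.02118 × 0.1614 = 3.418 × 10^-3 mol
From the 1:2 ratio, n(Na2CO3) in each aliquot = 1/2 × 3.418 × 10^-3 = 1.709 × 10^-3 mol
n(Na2CO3) in the whole flask = 1.709 × 10^-3 × 250.0/50.00 = 8.546 × 10^-3 mol
mass of Na2CO3 = 8.546 × 10^-3 × 105.99 = 0.9058 g
% Na2CO3 = 0.9058 / 1.667 × 100 = 54.34 %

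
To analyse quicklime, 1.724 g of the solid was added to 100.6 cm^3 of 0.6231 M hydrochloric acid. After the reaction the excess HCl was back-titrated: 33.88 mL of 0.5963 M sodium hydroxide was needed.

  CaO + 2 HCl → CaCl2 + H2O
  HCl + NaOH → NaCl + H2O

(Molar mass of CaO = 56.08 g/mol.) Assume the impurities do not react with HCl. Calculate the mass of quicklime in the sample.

n(HCl) added = 0.1006 × 0.6231 = 0.06268 mol
n(NaOH) used in back-titration = 0.03388 × 0.5963 = 0.02020 mol
n(HCl) left over = 0.02020 mol (1:1 ratio)
n(HCl) consumed by analyte = 0.06268 − 0.02020 = 0.04248 mol
From the 1:2 ratio, n(CaO) = 1/2 × 0.04248 = 0.02124 mol
mass of CaO = 0.02124 × 56.08 = 1.191 g

1.191 g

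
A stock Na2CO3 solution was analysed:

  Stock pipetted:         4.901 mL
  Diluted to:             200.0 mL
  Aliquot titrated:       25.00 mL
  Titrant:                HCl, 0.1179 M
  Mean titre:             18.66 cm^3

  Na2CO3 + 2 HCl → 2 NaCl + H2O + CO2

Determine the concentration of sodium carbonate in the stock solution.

1.796 M

n(HCl) = 0.01866 × 0.1179 = 2.200 × 10^-3 mol
From the 1:2 ratio, n(Na2CO3) in the aliquot = 1/2 × 2.200 × 10^-3 = 1.100 × 10^-3 mol
[Na2CO3]_dilute = 1.100 × 10^-3 / 0.02500 = 0.04400 mol/L
Dilution factor = 200.0 / 4.901 = 40.81
[Na2CO3]_stock = 0.04400 × 40.81 = 1.796 mol/L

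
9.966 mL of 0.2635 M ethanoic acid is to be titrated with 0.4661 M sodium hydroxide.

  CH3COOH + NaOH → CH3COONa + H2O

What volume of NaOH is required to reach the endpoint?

5.634 mL

n(CH3COOH) = 0.009966 L × 0.2635 mol/L = 2.626 × 10^-3 mol
n(NaOH) = 2.626 × 10^-3 mol (1:1 stoichiometry)
V(NaOH) = 2.626 × 10^-3 mol / 0.4661 mol/L = 0.005634 L = 5.634 mL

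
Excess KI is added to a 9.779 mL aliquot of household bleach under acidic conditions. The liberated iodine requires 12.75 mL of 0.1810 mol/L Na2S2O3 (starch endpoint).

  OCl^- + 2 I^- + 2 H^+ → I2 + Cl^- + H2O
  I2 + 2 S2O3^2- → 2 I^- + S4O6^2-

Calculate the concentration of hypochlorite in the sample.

0.1180 mol/L

n(S2O3^2-) = 0.01275 × 0.1810 = 2.308 × 10^-3 mol
n(I2) = n(S2O3^2-)/2 = 1.154 × 10^-3 mol
n(OCl^-) in the aliquot = 1.154 × 10^-3 mol (1:1 ratio)
[OCl^-] = 1.154 × 10^-3 / 0.009779 = 0.1180 mol/L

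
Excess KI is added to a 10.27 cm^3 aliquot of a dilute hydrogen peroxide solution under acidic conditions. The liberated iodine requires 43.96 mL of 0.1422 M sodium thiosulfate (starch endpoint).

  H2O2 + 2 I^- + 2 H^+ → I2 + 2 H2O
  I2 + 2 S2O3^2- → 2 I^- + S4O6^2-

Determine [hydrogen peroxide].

n(S2O3^2-) = 0.04396 × 0.1422 = 6.251 × 10^-3 mol
n(I2) = n(S2O3^2-)/2 = 3.126 × 10^-3 mol
n(H2O2) in the aliquot = 3.126 × 10^-3 mol (1:1 ratio)
[H2O2] = 3.126 × 10^-3 / 0.01027 = 0.3043 mol/L

0.3043 M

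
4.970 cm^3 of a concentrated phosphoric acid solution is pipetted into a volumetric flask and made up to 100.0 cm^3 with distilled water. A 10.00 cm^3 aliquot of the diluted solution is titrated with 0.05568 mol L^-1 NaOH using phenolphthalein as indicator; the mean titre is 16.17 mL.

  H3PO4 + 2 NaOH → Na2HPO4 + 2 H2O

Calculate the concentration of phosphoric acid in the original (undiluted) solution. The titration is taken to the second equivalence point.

0.9058 mol/L

n(NaOH) = 0.01617 × 0.05568 = 9.003 × 10^-4 mol
From the 1:2 ratio, n(H3PO4) in the aliquot = 1/2 × 9.003 × 10^-4 = 4.502 × 10^-4 mol
[H3PO4]_dilute = 4.502 × 10^-4 / 0.01000 = 0.04502 mol/L
Dilution factor = 100.0 / 4.970 = 20.12
[H3PO4]_stock = 0.04502 × 20.12 = 0.9058 mol/L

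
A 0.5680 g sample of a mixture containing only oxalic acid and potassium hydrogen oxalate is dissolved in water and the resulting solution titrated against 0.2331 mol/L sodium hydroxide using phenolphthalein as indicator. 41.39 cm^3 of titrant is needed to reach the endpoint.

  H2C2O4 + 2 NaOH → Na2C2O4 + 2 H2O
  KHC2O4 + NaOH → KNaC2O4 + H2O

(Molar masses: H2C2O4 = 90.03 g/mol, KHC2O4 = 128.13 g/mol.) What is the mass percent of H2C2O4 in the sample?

63.71 %

n(NaOH) = 0.04139 × 0.2331 = 9.648 × 10^-3 mol
Let x = n(H2C2O4), y = n(KHC2O4).
Titrant: 2x + 1y = 9.648 × 10^-3;  mass: 90.03x + 128.13y = 0.5680
Solving, x = 4.020 × 10^-3 mol, y = 1.609 × 10^-3 mol
mass of H2C2O4 = 4.020 × 10^-3 × 90.03 = 0.3619 g
% H2C2O4 = 0.3619 / 0.5680 × 100 = 63.71 %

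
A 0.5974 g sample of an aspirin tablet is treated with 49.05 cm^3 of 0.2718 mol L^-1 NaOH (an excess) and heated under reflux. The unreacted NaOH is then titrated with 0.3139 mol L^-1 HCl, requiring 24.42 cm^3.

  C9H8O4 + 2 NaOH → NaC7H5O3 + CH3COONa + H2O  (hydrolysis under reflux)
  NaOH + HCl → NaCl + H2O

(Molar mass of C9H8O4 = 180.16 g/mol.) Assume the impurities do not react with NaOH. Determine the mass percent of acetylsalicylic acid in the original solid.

85.44 %

n(NaOH) added = 0.04905 × 0.2718 = 0.01333 mol
n(HCl) used in back-titration = 0.02442 × 0.3139 = 7.665 × 10^-3 mol
n(NaOH) left over = 7.665 × 10^-3 mol (1:1 ratio)
n(NaOH) consumed by analyte = 0.01333 − 7.665 × 10^-3 = 5.666 × 10^-3 mol
From the 1:2 ratio, n(C9H8O4) = 1/2 × 5.666 × 10^-3 = 2.833 × 10^-3 mol
mass of C9H8O4 = 2.833 × 10^-3 × 180.16 = 0.5104 g
% C9H8O4 = 0.5104 / 0.5974 × 100 = 85.44 %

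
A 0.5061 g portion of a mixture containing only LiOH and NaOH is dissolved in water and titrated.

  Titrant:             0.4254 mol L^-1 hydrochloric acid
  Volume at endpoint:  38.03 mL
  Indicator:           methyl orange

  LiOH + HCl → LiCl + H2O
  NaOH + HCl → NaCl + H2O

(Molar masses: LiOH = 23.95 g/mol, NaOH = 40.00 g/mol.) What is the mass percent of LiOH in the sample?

n(HCl) = 0.03803 × 0.4254 = 0.01618 mol
Let x = n(LiOH), y = n(NaOH).
Titrant: 1x + 1y = 0.01618;  mass: 23.95x + 40.00y = 0.5061
Solving, x = 8.786 × 10^-3 mol, y = 7.392 × 10^-3 mol
mass of LiOH = 8.786 × 10^-3 × 23.95 = 0.2104 g
% LiOH = 0.2104 / 0.5061 × 100 = 41.58 %

41.58 %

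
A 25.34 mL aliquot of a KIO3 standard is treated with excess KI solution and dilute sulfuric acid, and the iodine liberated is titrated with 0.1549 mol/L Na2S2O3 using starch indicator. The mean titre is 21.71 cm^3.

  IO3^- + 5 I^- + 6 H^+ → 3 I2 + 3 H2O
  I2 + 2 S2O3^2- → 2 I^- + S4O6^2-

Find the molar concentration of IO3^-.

n(S2O3^2-) = 0.02171 × 0.1549 = 3.363 × 10^-3 mol
n(I2) = n(S2O3^2-)/2 = 1.681 × 10^-3 mol
From the 1:3 ratio, n(IO3^-) in the aliquot = 1/3 × 1.681 × 10^-3 = 5.605 × 10^-4 mol
[IO3^-] = 5.605 × 10^-4 / 0.02534 = 0.02212 mol/L

0.02212 mol/L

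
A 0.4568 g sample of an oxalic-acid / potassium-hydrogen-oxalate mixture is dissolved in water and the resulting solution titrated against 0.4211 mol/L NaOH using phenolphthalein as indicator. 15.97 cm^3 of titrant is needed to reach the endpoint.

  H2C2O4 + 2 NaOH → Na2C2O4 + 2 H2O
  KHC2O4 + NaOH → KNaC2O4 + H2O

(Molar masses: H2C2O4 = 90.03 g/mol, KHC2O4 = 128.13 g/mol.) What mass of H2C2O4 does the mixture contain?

n(NaOH) = 0.01597 × 0.4211 = 6.725 × 10^-3 mol
Let x = n(H2C2O4), y = n(KHC2O4).
Titrant: 2x + 1y = 6.725 × 10^-3;  mass: 90.03x + 128.13y = 0.4568
Solving, x = 2.436 × 10^-3 mol, y = 1.854 × 10^-3 mol
mass of H2C2O4 = 2.436 × 10^-3 × 90.03 = 0.2193 g

0.2193 g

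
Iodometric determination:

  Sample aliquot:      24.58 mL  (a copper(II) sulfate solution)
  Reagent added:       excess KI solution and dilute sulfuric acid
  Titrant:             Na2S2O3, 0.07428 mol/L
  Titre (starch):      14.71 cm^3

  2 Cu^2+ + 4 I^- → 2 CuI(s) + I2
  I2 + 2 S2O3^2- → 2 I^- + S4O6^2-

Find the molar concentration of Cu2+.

0.04445 mol/L

n(S2O3^2-) = 0.01471 × 0.07428 = 1.093 × 10^-3 mol
n(I2) = n(S2O3^2-)/2 = 5.463 × 10^-4 mol
From the 2:1 ratio, n(Cu2+) in the aliquot = 2/1 × 5.463 × 10^-4 = 1.093 × 10^-3 mol
[Cu2+] = 1.093 × 10^-3 / 0.02458 = 0.04445 mol/L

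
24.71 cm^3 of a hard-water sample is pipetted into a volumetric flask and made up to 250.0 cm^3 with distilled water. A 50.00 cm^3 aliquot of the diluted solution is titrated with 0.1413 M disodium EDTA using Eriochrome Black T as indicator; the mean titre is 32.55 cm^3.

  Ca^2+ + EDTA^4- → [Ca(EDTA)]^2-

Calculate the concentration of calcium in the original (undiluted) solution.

0.9307 M

n(EDTA) = 0.03255 × 0.1413 = 4.599 × 10^-3 mol
n(Ca2+) in the aliquot = 4.599 × 10^-3 mol (1:1 ratio)
[Ca2+]_dilute = 4.599 × 10^-3 / 0.05000 = 0.09199 mol/L
Dilution factor = 250.0 / 24.71 = 10.12
[Ca2+]_stock = 0.09199 × 10.12 = 0.9307 mol/L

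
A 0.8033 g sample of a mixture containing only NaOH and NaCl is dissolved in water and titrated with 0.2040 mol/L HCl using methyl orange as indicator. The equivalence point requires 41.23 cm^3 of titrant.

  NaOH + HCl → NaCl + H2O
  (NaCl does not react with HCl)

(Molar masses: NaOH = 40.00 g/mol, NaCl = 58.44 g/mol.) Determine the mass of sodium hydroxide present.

0.3364 g

n(HCl) = 0.04123 × 0.2040 = 8.411 × 10^-3 mol
Let x = n(NaOH), y = n(NaCl).
Titrant: 1x = 8.411 × 10^-3;  mass: 40.00x + 58.44y = 0.8033
Solving, x = 8.411 × 10^-3 mol, y = 7.989 × 10^-3 mol
mass of NaOH = 8.411 × 10^-3 × 40.00 = 0.3364 g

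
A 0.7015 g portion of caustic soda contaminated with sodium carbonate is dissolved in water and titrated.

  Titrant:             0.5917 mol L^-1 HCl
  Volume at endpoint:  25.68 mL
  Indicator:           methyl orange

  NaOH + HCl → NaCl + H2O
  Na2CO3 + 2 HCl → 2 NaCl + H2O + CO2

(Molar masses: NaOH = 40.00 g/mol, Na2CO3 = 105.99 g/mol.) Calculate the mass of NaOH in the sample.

n(HCl) = 0.02568 × 0.5917 = 0.01519 mol
Let x = n(NaOH), y = n(Na2CO3).
Titrant: 1x + 2y = 0.01519;  mass: 40.00x + 105.99y = 0.7015
Solving, x = 7.984 × 10^-3 mol, y = 3.605 × 10^-3 mol
mass of NaOH = 7.984 × 10^-3 × 40.00 = 0.3194 g

0.3194 g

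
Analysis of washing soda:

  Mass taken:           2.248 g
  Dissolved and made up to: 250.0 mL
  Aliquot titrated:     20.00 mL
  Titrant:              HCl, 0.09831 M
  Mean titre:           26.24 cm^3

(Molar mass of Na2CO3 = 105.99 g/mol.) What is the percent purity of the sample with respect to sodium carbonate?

Na2CO3 + 2 HCl → 2 NaCl + H2O + CO2
n(HCl) per titration = 0.02624 × 0.09831 = 2.580 × 10^-3 mol
From the 1:2 ratio, n(Na2CO3) in each aliquot = 1/2 × 2.580 × 10^-3 = 1.290 × 10^-3 mol
n(Na2CO3) in the whole flask = 1.290 × 10^-3 × 250.0/20.00 = 0.01612 mol
mass of Na2CO3 = 0.01612 × 105.99 = 1.709 g
% Na2CO3 = 1.709 / 2.248 × 100 = 76.02 %

76.02 %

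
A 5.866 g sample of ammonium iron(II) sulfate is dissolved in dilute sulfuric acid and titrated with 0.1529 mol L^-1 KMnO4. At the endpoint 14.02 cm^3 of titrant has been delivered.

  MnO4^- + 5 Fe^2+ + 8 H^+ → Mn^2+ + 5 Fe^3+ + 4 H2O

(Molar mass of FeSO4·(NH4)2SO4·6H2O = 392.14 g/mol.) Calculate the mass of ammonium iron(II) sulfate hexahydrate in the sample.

4.203 g

n(KMnO4) = 0.01402 L × 0.1529 mol/L = 2.144 × 10^-3 mol
From the 5:1 ratio, n(FeSO4·(NH4)2SO4·6H2O) = 5/1 × 2.144 × 10^-3 = 0.01072 mol
mass of FeSO4·(NH4)2SO4·6H2O = 0.01072 × 392.14 g/mol = 4.203 g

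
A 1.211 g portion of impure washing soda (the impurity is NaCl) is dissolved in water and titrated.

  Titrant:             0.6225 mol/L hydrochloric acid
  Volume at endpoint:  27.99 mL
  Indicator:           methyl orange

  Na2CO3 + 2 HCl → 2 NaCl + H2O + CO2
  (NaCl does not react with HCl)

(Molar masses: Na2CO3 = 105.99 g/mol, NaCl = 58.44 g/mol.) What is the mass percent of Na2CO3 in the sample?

n(HCl) = 0.02799 × 0.6225 = 0.01742 mol
Let x = n(Na2CO3), y = n(NaCl).
Titrant: 2x = 0.01742;  mass: 105.99x + 58.44y = 1.211
Solving, x = 8.712 × 10^-3 mol, y = 4.922 × 10^-3 mol
mass of Na2CO3 = 8.712 × 10^-3 × 105.99 = 0.9234 g
% Na2CO3 = 0.9234 / 1.211 × 100 = 76.25 %

76.25 %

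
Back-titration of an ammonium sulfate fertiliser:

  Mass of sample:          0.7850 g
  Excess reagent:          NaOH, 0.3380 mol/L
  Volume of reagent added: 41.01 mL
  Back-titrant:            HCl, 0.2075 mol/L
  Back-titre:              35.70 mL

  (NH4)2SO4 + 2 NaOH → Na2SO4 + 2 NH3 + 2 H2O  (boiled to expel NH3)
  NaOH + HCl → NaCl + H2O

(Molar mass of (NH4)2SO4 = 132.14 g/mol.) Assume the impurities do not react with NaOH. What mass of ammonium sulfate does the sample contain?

0.4264 g

n(NaOH) added = 0.04101 × 0.3380 = 0.01386 mol
n(HCl) used in back-titration = 0.03570 × 0.2075 = 7.408 × 10^-3 mol
n(NaOH) left over = 7.408 × 10^-3 mol (1:1 ratio)
n(NaOH) consumed by analyte = 0.01386 − 7.408 × 10^-3 = 6.454 × 10^-3 mol
From the 1:2 ratio, n((NH4)2SO4) = 1/2 × 6.454 × 10^-3 = 3.227 × 10^-3 mol
mass of (NH4)2SO4 = 3.227 × 10^-3 × 132.14 = 0.4264 g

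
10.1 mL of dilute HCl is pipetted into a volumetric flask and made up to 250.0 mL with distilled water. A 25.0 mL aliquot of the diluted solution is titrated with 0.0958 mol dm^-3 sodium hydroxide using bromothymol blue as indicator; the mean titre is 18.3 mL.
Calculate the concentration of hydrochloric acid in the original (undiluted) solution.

1.74 mol/L

HCl + NaOH → NaCl + H2O
n(NaOH) = 0.0183 × 0.0958 = 1.75 × 10^-3 mol
n(HCl) in the aliquot = 1.75 × 10^-3 mol (1:1 ratio)
[HCl]_dilute = 1.75 × 10^-3 / 0.0250 = 0.0701 mol/L
Dilution factor = 250.0 / 10.1 = 24.75
[HCl]_stock = 0.0701 × 24.75 = 1.74 mol/L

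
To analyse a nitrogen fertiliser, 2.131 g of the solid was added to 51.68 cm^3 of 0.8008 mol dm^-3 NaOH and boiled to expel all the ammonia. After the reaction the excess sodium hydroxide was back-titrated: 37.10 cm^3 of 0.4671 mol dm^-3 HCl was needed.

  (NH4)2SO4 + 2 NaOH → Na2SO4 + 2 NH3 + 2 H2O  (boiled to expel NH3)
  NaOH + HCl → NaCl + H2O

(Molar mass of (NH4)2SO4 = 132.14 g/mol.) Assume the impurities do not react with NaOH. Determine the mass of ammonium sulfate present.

n(NaOH) added = 0.05168 × 0.8008 = 0.04139 mol
n(HCl) used in back-titration = 0.03710 × 0.4671 = 0.01733 mol
n(NaOH) left over = 0.01733 mol (1:1 ratio)
n(NaOH) consumed by analyte = 0.04139 − 0.01733 = 0.02406 mol
From the 1:2 ratio, n((NH4)2SO4) = 1/2 × 0.02406 = 0.01203 mol
mass of (NH4)2SO4 = 0.01203 × 132.14 = 1.589 g

1.589 g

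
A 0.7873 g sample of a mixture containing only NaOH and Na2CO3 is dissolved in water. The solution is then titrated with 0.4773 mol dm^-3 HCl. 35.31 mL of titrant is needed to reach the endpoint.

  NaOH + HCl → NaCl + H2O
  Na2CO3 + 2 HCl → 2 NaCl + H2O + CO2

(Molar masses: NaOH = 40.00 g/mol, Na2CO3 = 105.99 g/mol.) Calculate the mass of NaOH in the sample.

0.3258 g

n(HCl) = 0.03531 × 0.4773 = 0.01685 mol
Let x = n(NaOH), y = n(Na2CO3).
Titrant: 1x + 2y = 0.01685;  mass: 40.00x + 105.99y = 0.7873
Solving, x = 8.145 × 10^-3 mol, y = 4.354 × 10^-3 mol
mass of NaOH = 8.145 × 10^-3 × 40.00 = 0.3258 g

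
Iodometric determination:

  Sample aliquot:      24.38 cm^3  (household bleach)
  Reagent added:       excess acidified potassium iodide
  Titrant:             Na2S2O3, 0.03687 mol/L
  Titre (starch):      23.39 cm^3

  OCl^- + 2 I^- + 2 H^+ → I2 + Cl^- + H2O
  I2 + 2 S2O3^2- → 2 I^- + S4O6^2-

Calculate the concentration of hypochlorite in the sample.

0.01769 mol/L

n(S2O3^2-) = 0.02339 × 0.03687 = 8.624 × 10^-4 mol
n(I2) = n(S2O3^2-)/2 = 4.312 × 10^-4 mol
n(OCl^-) in the aliquot = 4.312 × 10^-4 mol (1:1 ratio)
[OCl^-] = 4.312 × 10^-4 / 0.02438 = 0.01769 mol/L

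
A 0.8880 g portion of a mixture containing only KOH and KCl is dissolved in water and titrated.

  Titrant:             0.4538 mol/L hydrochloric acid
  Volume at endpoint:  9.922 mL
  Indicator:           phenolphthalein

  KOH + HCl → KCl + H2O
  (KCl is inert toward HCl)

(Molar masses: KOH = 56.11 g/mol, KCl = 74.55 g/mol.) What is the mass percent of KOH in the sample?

n(HCl) = 0.009922 × 0.4538 = 4.503 × 10^-3 mol
Let x = n(KOH), y = n(KCl).
Titrant: 1x = 4.503 × 10^-3;  mass: 56.11x + 74.55y = 0.8880
Solving, x = 4.503 × 10^-3 mol, y = 8.523 × 10^-3 mol
mass of KOH = 4.503 × 10^-3 × 56.11 = 0.2526 g
% KOH = 0.2526 / 0.8880 × 100 = 28.45 %

28.45 %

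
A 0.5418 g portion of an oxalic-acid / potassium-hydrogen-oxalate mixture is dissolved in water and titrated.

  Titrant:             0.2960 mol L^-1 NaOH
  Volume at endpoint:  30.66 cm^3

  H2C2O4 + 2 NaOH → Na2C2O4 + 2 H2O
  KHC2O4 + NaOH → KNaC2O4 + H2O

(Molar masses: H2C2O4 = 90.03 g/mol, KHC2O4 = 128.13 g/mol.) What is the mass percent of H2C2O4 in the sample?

n(NaOH) = 0.03066 × 0.2960 = 9.075 × 10^-3 mol
Let x = n(H2C2O4), y = n(KHC2O4).
Titrant: 2x + 1y = 9.075 × 10^-3;  mass: 90.03x + 128.13y = 0.5418
Solving, x = 3.736 × 10^-3 mol, y = 1.603 × 10^-3 mol
mass of H2C2O4 = 3.736 × 10^-3 × 90.03 = 0.3363 g
% H2C2O4 = 0.3363 / 0.5418 × 100 = 62.08 %

62.08 %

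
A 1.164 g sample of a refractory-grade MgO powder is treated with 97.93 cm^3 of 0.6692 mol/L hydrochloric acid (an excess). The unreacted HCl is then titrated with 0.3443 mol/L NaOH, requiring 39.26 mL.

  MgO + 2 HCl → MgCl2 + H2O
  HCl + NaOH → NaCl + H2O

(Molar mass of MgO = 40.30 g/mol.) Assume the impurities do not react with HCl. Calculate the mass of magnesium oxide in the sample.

n(HCl) added = 0.09793 × 0.6692 = 0.06553 mol
n(NaOH) used in back-titration = 0.03926 × 0.3443 = 0.01352 mol
n(HCl) left over = 0.01352 mol (1:1 ratio)
n(HCl) consumed by analyte = 0.06553 − 0.01352 = 0.05202 mol
From the 1:2 ratio, n(MgO) = 1/2 × 0.05202 = 0.02601 mol
mass of MgO = 0.02601 × 40.30 = 1.048 g

1.048 g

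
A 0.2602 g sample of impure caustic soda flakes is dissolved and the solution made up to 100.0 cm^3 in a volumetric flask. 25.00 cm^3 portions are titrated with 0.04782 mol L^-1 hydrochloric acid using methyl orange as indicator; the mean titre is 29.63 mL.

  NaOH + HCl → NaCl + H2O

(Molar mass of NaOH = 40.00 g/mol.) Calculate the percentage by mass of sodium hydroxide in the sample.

87.13 %

n(HCl) per titration = 0.02963 × 0.04782 = 1.417 × 10^-3 mol
n(NaOH) in each aliquot = 1.417 × 10^-3 mol (1:1 ratio)
n(NaOH) in the whole flask = 1.417 × 10^-3 × 100.0/25.00 = 5.668 × 10^-3 mol
mass of NaOH = 5.668 × 10^-3 × 40.00 = 0.2267 g
% NaOH = 0.2267 / 0.2602 × 100 = 87.13 %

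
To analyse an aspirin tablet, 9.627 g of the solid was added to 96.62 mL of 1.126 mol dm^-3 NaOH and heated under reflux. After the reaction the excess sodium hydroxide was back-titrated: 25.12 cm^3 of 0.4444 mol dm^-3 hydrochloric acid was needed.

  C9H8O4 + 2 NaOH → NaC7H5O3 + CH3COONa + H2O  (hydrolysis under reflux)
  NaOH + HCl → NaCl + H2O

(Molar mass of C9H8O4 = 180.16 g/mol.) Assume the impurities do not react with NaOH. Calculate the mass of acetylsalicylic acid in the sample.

8.795 g

n(NaOH) added = 0.09662 × 1.126 = 0.1088 mol
n(HCl) used in back-titration = 0.02512 × 0.4444 = 0.01116 mol
n(NaOH) left over = 0.01116 mol (1:1 ratio)
n(NaOH) consumed by analyte = 0.1088 − 0.01116 = 0.09763 mol
From the 1:2 ratio, n(C9H8O4) = 1/2 × 0.09763 = 0.04882 mol
mass of C9H8O4 = 0.04882 × 180.16 = 8.795 g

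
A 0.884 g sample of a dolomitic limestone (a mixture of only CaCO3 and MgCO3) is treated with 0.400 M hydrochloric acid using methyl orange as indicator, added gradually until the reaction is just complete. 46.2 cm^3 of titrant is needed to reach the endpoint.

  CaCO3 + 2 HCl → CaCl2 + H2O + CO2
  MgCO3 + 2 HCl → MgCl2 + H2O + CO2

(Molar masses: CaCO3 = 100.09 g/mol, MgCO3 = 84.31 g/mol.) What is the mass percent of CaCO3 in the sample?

75.3 %

n(HCl) = 0.0462 × 0.400 = 0.0185 mol
Let x = n(CaCO3), y = n(MgCO3).
Titrant: 2x + 2y = 0.0185;  mass: 100.09x + 84.31y = 0.884
Solving, x = 6.65 × 10^-3 mol, y = 2.59 × 10^-3 mol
mass of CaCO3 = 6.65 × 10^-3 × 100.09 = 0.666 g
% CaCO3 = 0.666 / 0.884 × 100 = 75.3 %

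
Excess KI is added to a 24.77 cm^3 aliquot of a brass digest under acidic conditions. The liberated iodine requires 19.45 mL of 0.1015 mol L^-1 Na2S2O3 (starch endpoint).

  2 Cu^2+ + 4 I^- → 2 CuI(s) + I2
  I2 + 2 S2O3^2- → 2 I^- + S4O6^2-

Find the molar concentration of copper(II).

n(S2O3^2-) = 0.01945 × 0.1015 = 1.974 × 10^-3 mol
n(I2) = n(S2O3^2-)/2 = 9.871 × 10^-4 mol
From the 2:1 ratio, n(Cu2+) in the aliquot = 2/1 × 9.871 × 10^-4 = 1.974 × 10^-3 mol
[Cu2+] = 1.974 × 10^-3 / 0.02477 = 0.07970 mol/L

0.07970 mol/L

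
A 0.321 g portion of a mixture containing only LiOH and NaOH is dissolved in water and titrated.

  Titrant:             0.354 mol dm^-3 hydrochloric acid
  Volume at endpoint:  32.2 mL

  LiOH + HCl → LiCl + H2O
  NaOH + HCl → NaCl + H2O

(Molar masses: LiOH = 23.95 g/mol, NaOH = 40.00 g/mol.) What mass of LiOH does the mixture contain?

n(HCl) = 0.0322 × 0.354 = 0.0114 mol
Let x = n(LiOH), y = n(NaOH).
Titrant: 1x + 1y = 0.0114;  mass: 23.95x + 40.00y = 0.321
Solving, x = 8.41 × 10^-3 mol, y = 2.99 × 10^-3 mol
mass of LiOH = 8.41 × 10^-3 × 23.95 = 0.201 g

0.201 g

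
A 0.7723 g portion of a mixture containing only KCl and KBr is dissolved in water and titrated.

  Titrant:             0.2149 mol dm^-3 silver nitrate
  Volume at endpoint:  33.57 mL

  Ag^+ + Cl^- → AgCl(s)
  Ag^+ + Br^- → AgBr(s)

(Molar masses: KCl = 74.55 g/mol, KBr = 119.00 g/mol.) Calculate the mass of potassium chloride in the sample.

n(AgNO3) = 0.03357 × 0.2149 = 7.214 × 10^-3 mol
Let x = n(KCl), y = n(KBr).
Titrant: 1x + 1y = 7.214 × 10^-3;  mass: 74.55x + 119.00y = 0.7723
Solving, x = 1.939 × 10^-3 mol, y = 5.275 × 10^-3 mol
mass of KCl = 1.939 × 10^-3 × 74.55 = 0.1446 g

0.1446 g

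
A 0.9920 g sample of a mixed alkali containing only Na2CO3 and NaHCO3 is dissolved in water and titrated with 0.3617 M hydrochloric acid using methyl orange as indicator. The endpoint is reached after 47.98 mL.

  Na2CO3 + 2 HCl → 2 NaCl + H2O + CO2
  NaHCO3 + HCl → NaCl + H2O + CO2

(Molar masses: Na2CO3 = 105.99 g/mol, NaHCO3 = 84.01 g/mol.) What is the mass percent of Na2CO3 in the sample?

80.26 %

n(HCl) = 0.04798 × 0.3617 = 0.01735 mol
Let x = n(Na2CO3), y = n(NaHCO3).
Titrant: 2x + 1y = 0.01735;  mass: 105.99x + 84.01y = 0.9920
Solving, x = 7.512 × 10^-3 mol, y = 2.331 × 10^-3 mol
mass of Na2CO3 = 7.512 × 10^-3 × 105.99 = 0.7961 g
% Na2CO3 = 0.7961 / 0.9920 × 100 = 80.26 %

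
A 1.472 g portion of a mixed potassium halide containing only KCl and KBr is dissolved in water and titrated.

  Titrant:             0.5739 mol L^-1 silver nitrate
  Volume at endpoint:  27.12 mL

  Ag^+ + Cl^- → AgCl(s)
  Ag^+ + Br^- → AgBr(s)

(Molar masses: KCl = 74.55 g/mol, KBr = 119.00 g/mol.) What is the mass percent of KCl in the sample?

43.31 %

n(AgNO3) = 0.02712 × 0.5739 = 0.01556 mol
Let x = n(KCl), y = n(KBr).
Titrant: 1x + 1y = 0.01556;  mass: 74.55x + 119.00y = 1.472
Solving, x = 8.552 × 10^-3 mol, y = 7.012 × 10^-3 mol
mass of KCl = 8.552 × 10^-3 × 74.55 = 0.6376 g
% KCl = 0.6376 / 1.472 × 100 = 43.31 %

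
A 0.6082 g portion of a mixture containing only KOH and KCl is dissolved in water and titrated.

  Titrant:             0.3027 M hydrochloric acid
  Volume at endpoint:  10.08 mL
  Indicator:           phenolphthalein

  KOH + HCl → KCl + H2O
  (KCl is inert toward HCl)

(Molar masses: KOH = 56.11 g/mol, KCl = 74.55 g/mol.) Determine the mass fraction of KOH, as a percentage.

n(HCl) = 0.01008 × 0.3027 = 3.051 × 10^-3 mol
Let x = n(KOH), y = n(KCl).
Titrant: 1x = 3.051 × 10^-3;  mass: 56.11x + 74.55y = 0.6082
Solving, x = 3.051 × 10^-3 mol, y = 5.862 × 10^-3 mol
mass of KOH = 3.051 × 10^-3 × 56.11 = 0.1712 g
% KOH = 0.1712 / 0.6082 × 100 = 28.15 %

28.15 %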